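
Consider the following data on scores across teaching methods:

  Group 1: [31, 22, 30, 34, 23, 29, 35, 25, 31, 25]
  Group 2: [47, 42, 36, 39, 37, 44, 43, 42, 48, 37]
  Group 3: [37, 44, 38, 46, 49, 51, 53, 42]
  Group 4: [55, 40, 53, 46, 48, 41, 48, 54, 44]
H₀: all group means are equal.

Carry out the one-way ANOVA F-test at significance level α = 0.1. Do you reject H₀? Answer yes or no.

Group means [28.50, 41.50, 45.00, 47.67], grand mean 40.243
SSB = Σnᵢ(x̄ᵢ−x̄)² = 2071.811; SSW = ΣΣ(x−x̄ᵢ)² = 825.000
MSB = 2071.811/3 = 690.6036; MSW = 825.000/33 = 25.0000
F = MSB/MSW = 27.6241
df = (3, 33)
p-value (upper-tail) = 0.00000
At α=0.1: p < α → reject H₀

reject H₀: yes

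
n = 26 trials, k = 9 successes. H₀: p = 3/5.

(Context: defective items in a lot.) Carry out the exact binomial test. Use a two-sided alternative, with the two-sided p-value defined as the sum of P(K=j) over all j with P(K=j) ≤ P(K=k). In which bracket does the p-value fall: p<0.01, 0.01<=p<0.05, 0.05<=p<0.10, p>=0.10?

p-value bracket: 0.01<=p<0.05

Exact binomial: n=26, k=9, p₀=3/5=0.6000
P(X=j) = C(n,j)·p₀^j·(1−p₀)^(n−j); p = Σ P(X=j) over j with P(X=j) ≤ P(X=9)
p-value (two-sided) = 0.01449
→ bracket: 0.01<=p<0.05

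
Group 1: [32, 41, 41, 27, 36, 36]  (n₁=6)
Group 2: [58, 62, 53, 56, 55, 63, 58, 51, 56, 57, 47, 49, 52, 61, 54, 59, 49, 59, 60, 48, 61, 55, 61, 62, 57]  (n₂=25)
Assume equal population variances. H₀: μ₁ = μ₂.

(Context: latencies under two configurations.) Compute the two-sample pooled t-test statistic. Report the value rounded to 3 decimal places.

x̄₁=35.500, s₁=5.394, n₁=6
x̄₂=56.120, s₂=4.737, n₂=25
s_p² = [5·5.394² + 24·4.737²]/29 = 23.5910
SE = √(s_p²·(1/6+1/25)) = 2.2080
t = (35.500−56.120)/2.2080 = -9.3386
df = 29

test statistic = -9.339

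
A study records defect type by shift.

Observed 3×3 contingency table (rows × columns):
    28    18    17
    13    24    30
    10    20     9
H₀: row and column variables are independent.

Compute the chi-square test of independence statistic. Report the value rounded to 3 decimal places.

Row totals [63, 67, 39], col totals [51, 62, 56], n=169
χ² = (28−19.01)²/19.01 + (18−23.11)²/23.11 + (17−20.88)²/20.88 + (13−20.22)²/20.22 + (24−24.58)²/24.58 + (30−22.20)²/22.20 + (10−11.77)²/11.77 + (20−14.31)²/14.31 + (9−12.92)²/12.92 = 15.1520
df = 4

test statistic = 15.152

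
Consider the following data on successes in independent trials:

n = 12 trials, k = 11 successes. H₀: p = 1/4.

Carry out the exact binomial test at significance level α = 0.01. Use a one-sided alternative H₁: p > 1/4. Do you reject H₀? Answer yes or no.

reject H₀: yes

Exact binomial: n=12, k=11, p₀=1/4=0.2500
P(X≥11) from Σ C(n,i)·p₀^i·(1−p₀)^(n−i)
p-value (one-sided, H₁ greater) = 0.00000
At α=0.01: p < α → reject H₀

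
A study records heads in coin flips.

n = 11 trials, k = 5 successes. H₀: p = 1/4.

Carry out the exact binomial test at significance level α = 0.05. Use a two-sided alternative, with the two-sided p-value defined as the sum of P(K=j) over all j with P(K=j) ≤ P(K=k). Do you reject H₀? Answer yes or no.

Exact binomial: n=11, k=5, p₀=1/4=0.2500
P(X=j) = C(n,j)·p₀^j·(1−p₀)^(n−j); p = Σ P(X=j) over j with P(X=j) ≤ P(X=5)
p-value (two-sided) = 0.15686
At α=0.05: p ≥ α → fail to reject H₀

reject H₀: no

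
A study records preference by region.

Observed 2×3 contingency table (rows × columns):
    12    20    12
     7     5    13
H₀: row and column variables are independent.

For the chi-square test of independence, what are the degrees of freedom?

df = (r−1)(c−1) = (2−1)·(3−1) = 2

degrees of freedom = 2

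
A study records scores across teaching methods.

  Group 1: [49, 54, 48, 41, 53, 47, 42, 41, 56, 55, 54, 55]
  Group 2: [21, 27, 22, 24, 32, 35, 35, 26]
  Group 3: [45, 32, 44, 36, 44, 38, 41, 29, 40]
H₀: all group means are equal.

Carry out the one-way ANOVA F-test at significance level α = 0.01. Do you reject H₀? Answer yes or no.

reject H₀: yes

Group means [49.58, 27.75, 38.78], grand mean 40.207
SSB = Σnᵢ(x̄ᵢ−x̄)² = 2314.786; SSW = ΣΣ(x−x̄ᵢ)² = 833.972
MSB = 2314.786/2 = 1157.3932; MSW = 833.972/26 = 32.0759
F = MSB/MSW = 36.0830
df = (2, 26)
p-value (upper-tail) = 0.00000
At α=0.01: p < α → reject H₀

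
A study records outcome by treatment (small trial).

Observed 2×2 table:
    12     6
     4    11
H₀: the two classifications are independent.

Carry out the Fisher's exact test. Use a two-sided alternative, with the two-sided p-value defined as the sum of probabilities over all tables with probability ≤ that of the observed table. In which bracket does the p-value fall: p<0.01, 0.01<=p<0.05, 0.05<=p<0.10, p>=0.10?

Margins: r₁=18, r₂=15, c₁=16, c₂=17, n=33
p_obs = C(18,12)·C(15,4)/C(33,16); sum pmf over tables with pmf ≤ p_obs
p-value (two-sided) = 0.03664
→ bracket: 0.01<=p<0.05

p-value bracket: 0.01<=p<0.05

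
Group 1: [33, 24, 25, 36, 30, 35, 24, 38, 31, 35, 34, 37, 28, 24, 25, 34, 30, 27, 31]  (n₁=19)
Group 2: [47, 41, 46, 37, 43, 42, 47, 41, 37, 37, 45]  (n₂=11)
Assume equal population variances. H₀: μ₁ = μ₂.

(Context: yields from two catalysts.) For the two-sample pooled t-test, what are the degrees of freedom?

df = n₁ + n₂ − 2 = 19 + 11 − 2 = 28

degrees of freedom = 28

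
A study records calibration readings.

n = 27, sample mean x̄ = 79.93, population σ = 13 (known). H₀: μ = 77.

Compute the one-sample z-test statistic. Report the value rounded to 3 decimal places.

SE = σ/√n = 13/√27 = 2.5019
z = (x̄−μ₀)/SE = (79.93−77)/2.5019 = 1.1711

test statistic = 1.171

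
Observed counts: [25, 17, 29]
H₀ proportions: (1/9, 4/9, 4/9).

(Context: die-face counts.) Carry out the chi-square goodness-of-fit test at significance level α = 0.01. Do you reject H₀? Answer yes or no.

reject H₀: yes

n = 71; E_i = n·p_i = [7.89, 31.56, 31.56]
χ² = (25−7.89)²/7.89 + (17−31.56)²/31.56 + (29−31.56)²/31.56 = 44.0352
df = 2
p-value (upper-tail) = 0.00000
At α=0.01: p < α → reject H₀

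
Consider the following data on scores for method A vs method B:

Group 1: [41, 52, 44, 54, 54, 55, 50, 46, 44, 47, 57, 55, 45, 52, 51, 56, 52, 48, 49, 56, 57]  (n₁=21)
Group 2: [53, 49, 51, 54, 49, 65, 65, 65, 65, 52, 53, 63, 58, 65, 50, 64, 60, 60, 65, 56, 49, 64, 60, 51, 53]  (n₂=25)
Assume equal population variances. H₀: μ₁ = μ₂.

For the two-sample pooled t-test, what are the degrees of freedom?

degrees of freedom = 44

df = n₁ + n₂ − 2 = 21 + 25 − 2 = 44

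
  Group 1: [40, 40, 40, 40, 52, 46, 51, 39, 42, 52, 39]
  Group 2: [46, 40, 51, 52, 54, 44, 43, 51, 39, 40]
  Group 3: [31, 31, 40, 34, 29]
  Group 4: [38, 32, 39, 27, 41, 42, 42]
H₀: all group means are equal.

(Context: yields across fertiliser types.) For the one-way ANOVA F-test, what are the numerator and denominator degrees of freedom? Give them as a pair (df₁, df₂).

k = 4 groups, N = 33 total
df = (k−1, N−k) = (4−1, 33−4) = (3, 29)

degrees of freedom = [3, 29]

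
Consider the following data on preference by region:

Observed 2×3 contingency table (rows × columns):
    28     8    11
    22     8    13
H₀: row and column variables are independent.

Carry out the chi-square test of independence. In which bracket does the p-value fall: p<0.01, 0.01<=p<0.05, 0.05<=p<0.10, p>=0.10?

Row totals [47, 43], col totals [50, 16, 24], n=90
χ² = (28−26.11)²/26.11 + (8−8.36)²/8.36 + (11−12.53)²/12.53 + (22−23.89)²/23.89 + (8−7.64)²/7.64 + (13−11.47)²/11.47 = 0.7103
df = 2
p-value (upper-tail) = 0.70107
→ bracket: p>=0.10

p-value bracket: p>=0.10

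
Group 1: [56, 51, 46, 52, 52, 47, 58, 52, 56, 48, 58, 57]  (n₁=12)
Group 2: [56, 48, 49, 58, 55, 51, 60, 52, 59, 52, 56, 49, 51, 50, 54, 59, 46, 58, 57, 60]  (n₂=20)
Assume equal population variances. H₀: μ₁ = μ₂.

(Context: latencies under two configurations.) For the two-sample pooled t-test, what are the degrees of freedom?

degrees of freedom = 30

df = n₁ + n₂ − 2 = 12 + 20 − 2 = 30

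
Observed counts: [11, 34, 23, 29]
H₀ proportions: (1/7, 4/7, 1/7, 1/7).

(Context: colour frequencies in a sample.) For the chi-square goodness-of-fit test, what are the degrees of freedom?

df = k − 1 = 4 − 1 = 3

degrees of freedom = 3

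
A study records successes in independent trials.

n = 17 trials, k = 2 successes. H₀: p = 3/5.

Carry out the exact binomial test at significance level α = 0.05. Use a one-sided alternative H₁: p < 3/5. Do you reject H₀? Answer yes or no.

Exact binomial: n=17, k=2, p₀=3/5=0.6000
P(X≤2) from Σ C(n,i)·p₀^i·(1−p₀)^(n−i)
p-value (one-sided, H₁ less) = 0.00006
At α=0.05: p < α → reject H₀

reject H₀: yes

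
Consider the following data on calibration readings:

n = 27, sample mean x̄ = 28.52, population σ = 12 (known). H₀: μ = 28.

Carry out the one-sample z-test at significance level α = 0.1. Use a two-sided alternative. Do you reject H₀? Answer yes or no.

SE = σ/√n = 12/√27 = 2.3094
z = (x̄−μ₀)/SE = (28.52−28)/2.3094 = 0.2252
p-value (two-sided) = 0.82185
At α=0.1: p ≥ α → fail to reject H₀

reject H₀: no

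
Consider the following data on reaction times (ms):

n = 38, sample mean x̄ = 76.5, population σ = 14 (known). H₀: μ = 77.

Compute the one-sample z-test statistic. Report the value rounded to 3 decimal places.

test statistic = -0.220

SE = σ/√n = 14/√38 = 2.2711
z = (x̄−μ₀)/SE = (76.5−77)/2.2711 = -0.2202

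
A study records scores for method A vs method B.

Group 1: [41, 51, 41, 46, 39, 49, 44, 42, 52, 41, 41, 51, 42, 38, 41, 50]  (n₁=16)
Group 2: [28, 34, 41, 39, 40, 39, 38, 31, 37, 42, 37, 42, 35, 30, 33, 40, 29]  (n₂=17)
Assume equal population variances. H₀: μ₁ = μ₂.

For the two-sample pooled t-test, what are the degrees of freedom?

df = n₁ + n₂ − 2 = 16 + 17 − 2 = 31

degrees of freedom = 31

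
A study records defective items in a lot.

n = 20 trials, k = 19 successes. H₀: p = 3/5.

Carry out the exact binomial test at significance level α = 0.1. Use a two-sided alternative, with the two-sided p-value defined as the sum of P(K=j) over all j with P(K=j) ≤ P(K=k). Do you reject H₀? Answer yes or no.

reject H₀: yes

Exact binomial: n=20, k=19, p₀=3/5=0.6000
P(X=j) = C(n,j)·p₀^j·(1−p₀)^(n−j); p = Σ P(X=j) over j with P(X=j) ≤ P(X=19)
p-value (two-sided) = 0.00084
At α=0.1: p < α → reject H₀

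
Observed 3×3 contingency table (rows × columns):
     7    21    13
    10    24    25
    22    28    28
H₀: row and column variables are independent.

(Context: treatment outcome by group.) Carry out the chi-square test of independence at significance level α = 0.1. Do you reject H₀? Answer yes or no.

reject H₀: no

Row totals [41, 59, 78], col totals [39, 73, 66], n=178
χ² = (7−8.98)²/8.98 + (21−16.81)²/16.81 + (13−15.20)²/15.20 + (10−12.93)²/12.93 + (24−24.20)²/24.20 + (25−21.88)²/21.88 + (22−17.09)²/17.09 + (28−31.99)²/31.99 + (28−28.92)²/28.92 = 4.8464
df = 4
p-value (upper-tail) = 0.30342
At α=0.1: p ≥ α → fail to reject H₀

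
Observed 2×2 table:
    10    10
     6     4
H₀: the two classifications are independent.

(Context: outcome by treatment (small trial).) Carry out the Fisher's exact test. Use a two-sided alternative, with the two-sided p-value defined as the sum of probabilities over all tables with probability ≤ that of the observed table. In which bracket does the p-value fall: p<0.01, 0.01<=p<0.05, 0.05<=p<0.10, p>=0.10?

Margins: r₁=20, r₂=10, c₁=16, c₂=14, n=30
p_obs = C(20,10)·C(10,6)/C(30,16); sum pmf over tables with pmf ≤ p_obs
p-value (two-sided) = 0.70895
→ bracket: p>=0.10

p-value bracket: p>=0.10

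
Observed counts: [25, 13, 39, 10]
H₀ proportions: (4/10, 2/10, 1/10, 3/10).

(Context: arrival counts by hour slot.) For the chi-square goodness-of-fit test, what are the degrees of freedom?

df = k − 1 = 4 − 1 = 3

degrees of freedom = 3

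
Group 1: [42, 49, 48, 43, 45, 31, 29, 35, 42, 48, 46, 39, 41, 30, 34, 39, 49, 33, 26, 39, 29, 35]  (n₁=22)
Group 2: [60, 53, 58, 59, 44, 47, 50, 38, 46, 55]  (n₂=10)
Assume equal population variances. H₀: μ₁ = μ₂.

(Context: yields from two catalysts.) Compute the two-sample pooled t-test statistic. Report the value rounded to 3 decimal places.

x̄₁=38.727, s₁=7.206, n₁=22
x̄₂=51.000, s₂=7.257, n₂=10
s_p² = [21·7.206² + 9·7.257²]/30 = 52.1455
SE = √(s_p²·(1/22+1/10)) = 2.7541
t = (38.727−51.000)/2.7541 = -4.4562
df = 30

test statistic = -4.456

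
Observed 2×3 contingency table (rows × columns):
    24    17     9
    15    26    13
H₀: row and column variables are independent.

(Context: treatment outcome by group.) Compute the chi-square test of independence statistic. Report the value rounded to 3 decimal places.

test statistic = 4.541

Row totals [50, 54], col totals [39, 43, 22], n=104
χ² = (24−18.75)²/18.75 + (17−20.67)²/20.67 + (9−10.58)²/10.58 + (15−20.25)²/20.25 + (26−22.33)²/22.33 + (13−11.42)²/11.42 = 4.5408
df = 2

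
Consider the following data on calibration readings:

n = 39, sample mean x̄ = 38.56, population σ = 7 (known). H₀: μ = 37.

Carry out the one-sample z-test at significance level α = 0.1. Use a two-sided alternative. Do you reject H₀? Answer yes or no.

SE = σ/√n = 7/√39 = 1.1209
z = (x̄−μ₀)/SE = (38.56−37)/1.1209 = 1.3917
p-value (two-sided) = 0.16400
At α=0.1: p ≥ α → fail to reject H₀

reject H₀: no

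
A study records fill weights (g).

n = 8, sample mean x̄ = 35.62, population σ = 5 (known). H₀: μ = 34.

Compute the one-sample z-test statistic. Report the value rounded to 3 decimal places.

SE = σ/√n = 5/√8 = 1.7678
z = (x̄−μ₀)/SE = (35.62−34)/1.7678 = 0.9164

test statistic = 0.916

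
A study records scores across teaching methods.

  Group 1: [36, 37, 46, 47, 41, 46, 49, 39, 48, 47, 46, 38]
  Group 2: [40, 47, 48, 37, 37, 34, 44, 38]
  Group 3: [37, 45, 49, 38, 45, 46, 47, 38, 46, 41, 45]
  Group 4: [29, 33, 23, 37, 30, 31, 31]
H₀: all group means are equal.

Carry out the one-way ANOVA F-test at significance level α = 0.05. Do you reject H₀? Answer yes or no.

reject H₀: yes

Group means [43.33, 40.62, 43.36, 30.57], grand mean 40.421
SSB = Σnᵢ(x̄ᵢ−x̄)² = 876.462; SSW = ΣΣ(x−x̄ᵢ)² = 710.801
MSB = 876.462/3 = 292.1539; MSW = 710.801/34 = 20.9059
F = MSB/MSW = 13.9747
df = (3, 34)
p-value (upper-tail) = 0.00000
At α=0.05: p < α → reject H₀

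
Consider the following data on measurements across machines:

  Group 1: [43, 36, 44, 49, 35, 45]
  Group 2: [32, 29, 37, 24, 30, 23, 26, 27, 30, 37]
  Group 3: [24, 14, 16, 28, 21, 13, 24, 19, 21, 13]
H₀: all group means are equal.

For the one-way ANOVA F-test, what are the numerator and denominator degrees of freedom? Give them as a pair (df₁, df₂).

degrees of freedom = [2, 23]

k = 3 groups, N = 26 total
df = (k−1, N−k) = (3−1, 26−3) = (2, 23)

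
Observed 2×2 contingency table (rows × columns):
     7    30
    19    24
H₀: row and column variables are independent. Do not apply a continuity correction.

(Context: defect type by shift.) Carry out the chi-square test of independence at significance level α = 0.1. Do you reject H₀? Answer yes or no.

reject H₀: yes

Row totals [37, 43], col totals [26, 54], n=80
χ² = (7−12.03)²/12.03 + (30−24.98)²/24.98 + (19−13.97)²/13.97 + (24−29.02)²/29.02 = 5.7877
df = 1
p-value (upper-tail) = 0.01614
At α=0.1: p < α → reject H₀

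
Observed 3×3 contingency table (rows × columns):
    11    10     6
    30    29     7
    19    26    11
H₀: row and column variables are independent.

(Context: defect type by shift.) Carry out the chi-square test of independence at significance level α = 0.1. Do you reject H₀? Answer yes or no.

Row totals [27, 66, 56], col totals [60, 65, 24], n=149
χ² = (11−10.87)²/10.87 + (10−11.78)²/11.78 + (6−4.35)²/4.35 + (30−26.58)²/26.58 + (29−28.79)²/28.79 + (7−10.63)²/10.63 + (19−22.55)²/22.55 + (26−24.43)²/24.43 + (11−9.02)²/9.02 = 3.6737
df = 4
p-value (upper-tail) = 0.45196
At α=0.1: p ≥ α → fail to reject H₀

reject H₀: no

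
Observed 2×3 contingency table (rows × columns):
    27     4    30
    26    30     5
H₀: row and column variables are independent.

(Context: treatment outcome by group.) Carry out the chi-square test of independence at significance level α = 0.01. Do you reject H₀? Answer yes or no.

reject H₀: yes

Row totals [61, 61], col totals [53, 34, 35], n=122
χ² = (27−26.50)²/26.50 + (4−17.00)²/17.00 + (30−17.50)²/17.50 + (26−26.50)²/26.50 + (30−17.00)²/17.00 + (5−17.50)²/17.50 = 37.7584
df = 2
p-value (upper-tail) = 0.00000
At α=0.01: p < α → reject H₀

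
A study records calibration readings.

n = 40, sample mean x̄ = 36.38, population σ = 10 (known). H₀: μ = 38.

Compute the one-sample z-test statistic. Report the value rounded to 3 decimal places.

SE = σ/√n = 10/√40 = 1.5811
z = (x̄−μ₀)/SE = (36.38−38)/1.5811 = -1.0246

test statistic = -1.025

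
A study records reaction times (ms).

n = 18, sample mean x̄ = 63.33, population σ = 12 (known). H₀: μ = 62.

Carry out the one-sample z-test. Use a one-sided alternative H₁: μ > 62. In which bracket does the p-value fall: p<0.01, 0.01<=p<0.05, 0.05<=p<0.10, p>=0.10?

p-value bracket: p>=0.10

SE = σ/√n = 12/√18 = 2.8284
z = (x̄−μ₀)/SE = (63.33−62)/2.8284 = 0.4702
p-value (one-sided, H₁ greater) = 0.31910
→ bracket: p>=0.10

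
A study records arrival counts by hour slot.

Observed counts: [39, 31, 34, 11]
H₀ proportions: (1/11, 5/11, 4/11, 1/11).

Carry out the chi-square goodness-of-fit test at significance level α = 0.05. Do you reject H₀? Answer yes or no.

reject H₀: yes

n = 115; E_i = n·p_i = [10.45, 52.27, 41.82, 10.45]
χ² = (39−10.45)²/10.45 + (31−52.27)²/52.27 + (34−41.82)²/41.82 + (11−10.45)²/10.45 = 88.0887
df = 3
p-value (upper-tail) = 0.00000
At α=0.05: p < α → reject H₀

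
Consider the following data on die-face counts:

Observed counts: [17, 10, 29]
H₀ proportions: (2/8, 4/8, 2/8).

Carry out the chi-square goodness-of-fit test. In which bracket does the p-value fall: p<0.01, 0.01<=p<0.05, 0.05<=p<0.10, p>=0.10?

n = 56; E_i = n·p_i = [14.00, 28.00, 14.00]
χ² = (17−14.00)²/14.00 + (10−28.00)²/28.00 + (29−14.00)²/14.00 = 28.2857
df = 2
p-value (upper-tail) = 0.00000
→ bracket: p<0.01

p-value bracket: p<0.01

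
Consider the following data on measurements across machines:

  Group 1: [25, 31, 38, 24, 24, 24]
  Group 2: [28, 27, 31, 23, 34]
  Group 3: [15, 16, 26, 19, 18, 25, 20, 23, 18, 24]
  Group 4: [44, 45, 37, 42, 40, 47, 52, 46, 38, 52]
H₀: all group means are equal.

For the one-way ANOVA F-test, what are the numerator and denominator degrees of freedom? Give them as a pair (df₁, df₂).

k = 4 groups, N = 31 total
df = (k−1, N−k) = (4−1, 31−4) = (3, 27)

degrees of freedom = [3, 27]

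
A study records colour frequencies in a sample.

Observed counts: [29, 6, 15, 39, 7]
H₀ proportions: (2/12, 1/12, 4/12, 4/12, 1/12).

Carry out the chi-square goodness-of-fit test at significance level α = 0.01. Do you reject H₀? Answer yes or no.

reject H₀: yes

n = 96; E_i = n·p_i = [16.00, 8.00, 32.00, 32.00, 8.00]
χ² = (29−16.00)²/16.00 + (6−8.00)²/8.00 + (15−32.00)²/32.00 + (39−32.00)²/32.00 + (7−8.00)²/8.00 = 21.7500
df = 4
p-value (upper-tail) = 0.00022
At α=0.01: p < α → reject H₀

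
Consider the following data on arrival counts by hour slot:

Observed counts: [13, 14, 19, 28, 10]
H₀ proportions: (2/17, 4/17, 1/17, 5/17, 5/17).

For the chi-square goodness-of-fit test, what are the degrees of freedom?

df = k − 1 = 5 − 1 = 4

degrees of freedom = 4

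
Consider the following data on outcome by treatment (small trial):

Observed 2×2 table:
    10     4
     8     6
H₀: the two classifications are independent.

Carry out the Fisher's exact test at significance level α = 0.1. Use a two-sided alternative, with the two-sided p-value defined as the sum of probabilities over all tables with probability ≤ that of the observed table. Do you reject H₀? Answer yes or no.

Margins: r₁=14, r₂=14, c₁=18, c₂=10, n=28
p_obs = C(14,10)·C(14,8)/C(28,18); sum pmf over tables with pmf ≤ p_obs
p-value (two-sided) = 0.69458
At α=0.1: p ≥ α → fail to reject H₀

reject H₀: no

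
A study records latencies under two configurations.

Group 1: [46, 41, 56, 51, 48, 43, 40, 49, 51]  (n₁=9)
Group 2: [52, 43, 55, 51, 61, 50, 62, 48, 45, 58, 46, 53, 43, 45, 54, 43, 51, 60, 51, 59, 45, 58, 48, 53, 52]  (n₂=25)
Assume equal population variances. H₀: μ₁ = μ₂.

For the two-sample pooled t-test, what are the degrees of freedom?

df = n₁ + n₂ − 2 = 9 + 25 − 2 = 32

degrees of freedom = 32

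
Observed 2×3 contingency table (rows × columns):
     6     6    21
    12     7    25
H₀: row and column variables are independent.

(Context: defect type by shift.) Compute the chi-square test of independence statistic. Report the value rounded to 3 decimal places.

test statistic = 0.871

Row totals [33, 44], col totals [18, 13, 46], n=77
χ² = (6−7.71)²/7.71 + (6−5.57)²/5.57 + (21−19.71)²/19.71 + (12−10.29)²/10.29 + (7−7.43)²/7.43 + (25−26.29)²/26.29 = 0.8711
df = 2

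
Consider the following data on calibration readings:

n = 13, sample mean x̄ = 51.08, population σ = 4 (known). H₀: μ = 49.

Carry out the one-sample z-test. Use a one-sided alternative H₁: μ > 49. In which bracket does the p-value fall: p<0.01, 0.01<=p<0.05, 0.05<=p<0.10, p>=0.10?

p-value bracket: 0.01<=p<0.05

SE = σ/√n = 4/√13 = 1.1094
z = (x̄−μ₀)/SE = (51.08−49)/1.1094 = 1.8749
p-value (one-sided, H₁ greater) = 0.03040
→ bracket: 0.01<=p<0.05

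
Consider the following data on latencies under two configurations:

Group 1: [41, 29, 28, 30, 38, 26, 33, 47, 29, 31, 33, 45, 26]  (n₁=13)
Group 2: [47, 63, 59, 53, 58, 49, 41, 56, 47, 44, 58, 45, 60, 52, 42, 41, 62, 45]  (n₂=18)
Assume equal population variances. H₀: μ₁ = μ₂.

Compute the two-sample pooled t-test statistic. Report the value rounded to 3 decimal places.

test statistic = -6.607

x̄₁=33.538, s₁=7.031, n₁=13
x̄₂=51.222, s₂=7.574, n₂=18
s_p² = [12·7.031² + 17·7.574²]/29 = 54.0808
SE = √(s_p²·(1/13+1/18)) = 2.6767
t = (33.538−51.222)/2.6767 = -6.6066
df = 29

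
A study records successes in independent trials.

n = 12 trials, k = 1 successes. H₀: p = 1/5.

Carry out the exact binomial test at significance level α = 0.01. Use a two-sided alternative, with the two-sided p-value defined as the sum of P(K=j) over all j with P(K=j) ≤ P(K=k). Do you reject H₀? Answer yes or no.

reject H₀: no

Exact binomial: n=12, k=1, p₀=1/5=0.2000
P(X=j) = C(n,j)·p₀^j·(1−p₀)^(n−j); p = Σ P(X=j) over j with P(X=j) ≤ P(X=1)
p-value (two-sided) = 0.48031
At α=0.01: p ≥ α → fail to reject H₀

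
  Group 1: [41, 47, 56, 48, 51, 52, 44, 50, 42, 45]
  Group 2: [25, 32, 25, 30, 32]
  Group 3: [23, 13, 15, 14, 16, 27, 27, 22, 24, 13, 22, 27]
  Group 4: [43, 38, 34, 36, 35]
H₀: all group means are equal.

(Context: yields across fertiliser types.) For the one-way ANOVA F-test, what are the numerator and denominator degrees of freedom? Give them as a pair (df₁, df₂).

k = 4 groups, N = 32 total
df = (k−1, N−k) = (4−1, 32−4) = (3, 28)

degrees of freedom = [3, 28]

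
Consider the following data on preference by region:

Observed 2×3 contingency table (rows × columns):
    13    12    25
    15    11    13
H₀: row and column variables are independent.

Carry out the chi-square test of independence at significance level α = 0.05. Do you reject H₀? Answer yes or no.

Row totals [50, 39], col totals [28, 23, 38], n=89
χ² = (13−15.73)²/15.73 + (12−12.92)²/12.92 + (25−21.35)²/21.35 + (15−12.27)²/12.27 + (11−10.08)²/10.08 + (13−16.65)²/16.65 = 2.6568
df = 2
p-value (upper-tail) = 0.26489
At α=0.05: p ≥ α → fail to reject H₀

reject H₀: no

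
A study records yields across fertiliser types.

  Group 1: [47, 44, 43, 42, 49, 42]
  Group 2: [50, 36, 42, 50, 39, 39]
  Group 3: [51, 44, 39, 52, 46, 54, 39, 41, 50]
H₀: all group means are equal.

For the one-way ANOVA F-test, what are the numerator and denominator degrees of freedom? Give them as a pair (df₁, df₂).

degrees of freedom = [2, 18]

k = 3 groups, N = 21 total
df = (k−1, N−k) = (3−1, 21−3) = (2, 18)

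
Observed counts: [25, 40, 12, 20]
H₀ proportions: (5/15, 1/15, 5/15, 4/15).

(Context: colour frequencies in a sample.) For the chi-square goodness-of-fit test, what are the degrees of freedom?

degrees of freedom = 3

df = k − 1 = 4 − 1 = 3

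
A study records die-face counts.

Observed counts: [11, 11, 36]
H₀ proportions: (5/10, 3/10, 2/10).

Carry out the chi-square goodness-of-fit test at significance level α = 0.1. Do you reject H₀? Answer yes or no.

n = 58; E_i = n·p_i = [29.00, 17.40, 11.60]
χ² = (11−29.00)²/29.00 + (11−17.40)²/17.40 + (36−11.60)²/11.60 = 64.8506
df = 2
p-value (upper-tail) = 0.00000
At α=0.1: p < α → reject H₀

reject H₀: yes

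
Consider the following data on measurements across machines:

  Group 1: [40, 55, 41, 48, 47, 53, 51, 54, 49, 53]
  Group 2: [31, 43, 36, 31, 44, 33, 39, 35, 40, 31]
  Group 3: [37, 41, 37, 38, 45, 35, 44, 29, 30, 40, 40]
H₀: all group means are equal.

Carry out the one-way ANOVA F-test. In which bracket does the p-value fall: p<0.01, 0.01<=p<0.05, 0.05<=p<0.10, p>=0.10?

p-value bracket: p<0.01

Group means [49.10, 36.30, 37.82], grand mean 40.968
SSB = Σnᵢ(x̄ᵢ−x̄)² = 988.331; SSW = ΣΣ(x−x̄ᵢ)² = 726.636
MSB = 988.331/2 = 494.1657; MSW = 726.636/28 = 25.9513
F = MSB/MSW = 19.0420
df = (2, 28)
p-value (upper-tail) = 0.00001
→ bracket: p<0.01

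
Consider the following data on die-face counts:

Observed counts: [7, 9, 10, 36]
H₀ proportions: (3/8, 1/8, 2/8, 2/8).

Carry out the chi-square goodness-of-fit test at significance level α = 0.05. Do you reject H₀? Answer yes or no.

n = 62; E_i = n·p_i = [23.25, 7.75, 15.50, 15.50]
χ² = (7−23.25)²/23.25 + (9−7.75)²/7.75 + (10−15.50)²/15.50 + (36−15.50)²/15.50 = 40.6237
df = 3
p-value (upper-tail) = 0.00000
At α=0.05: p < α → reject H₀

reject H₀: yes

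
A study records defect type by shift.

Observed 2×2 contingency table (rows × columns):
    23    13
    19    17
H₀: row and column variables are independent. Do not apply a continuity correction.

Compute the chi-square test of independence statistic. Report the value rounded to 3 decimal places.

test statistic = 0.914

Row totals [36, 36], col totals [42, 30], n=72
χ² = (23−21.00)²/21.00 + (13−15.00)²/15.00 + (19−21.00)²/21.00 + (17−15.00)²/15.00 = 0.9143
df = 1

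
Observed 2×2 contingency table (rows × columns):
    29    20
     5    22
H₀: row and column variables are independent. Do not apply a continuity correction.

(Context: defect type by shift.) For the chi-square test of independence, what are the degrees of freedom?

degrees of freedom = 1

df = (r−1)(c−1) = (2−1)·(2−1) = 1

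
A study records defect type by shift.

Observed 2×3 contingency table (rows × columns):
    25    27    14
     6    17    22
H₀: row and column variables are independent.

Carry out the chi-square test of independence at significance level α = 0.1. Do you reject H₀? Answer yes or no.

Row totals [66, 45], col totals [31, 44, 36], n=111
χ² = (25−18.43)²/18.43 + (27−26.16)²/26.16 + (14−21.41)²/21.41 + (6−12.57)²/12.57 + (17−17.84)²/17.84 + (22−14.59)²/14.59 = 12.1579
df = 2
p-value (upper-tail) = 0.00229
At α=0.1: p < α → reject H₀

reject H₀: yes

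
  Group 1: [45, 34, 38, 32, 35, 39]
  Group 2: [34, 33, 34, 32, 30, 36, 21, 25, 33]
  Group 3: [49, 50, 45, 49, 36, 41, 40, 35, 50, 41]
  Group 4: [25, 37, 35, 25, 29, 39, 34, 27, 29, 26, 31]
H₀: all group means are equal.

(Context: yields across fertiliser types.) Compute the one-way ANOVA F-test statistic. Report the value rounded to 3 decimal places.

test statistic = 14.260

Group means [37.17, 30.89, 43.60, 30.64], grand mean 35.389
SSB = Σnᵢ(x̄ᵢ−x̄)² = 1123.888; SSW = ΣΣ(x−x̄ᵢ)² = 840.668
MSB = 1123.888/3 = 374.6293; MSW = 840.668/32 = 26.2709
F = MSB/MSW = 14.2603
df = (3, 32)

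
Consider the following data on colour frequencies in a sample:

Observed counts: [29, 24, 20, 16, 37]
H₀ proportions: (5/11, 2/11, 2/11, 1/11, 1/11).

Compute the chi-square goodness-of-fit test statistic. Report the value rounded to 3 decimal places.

test statistic = 73.152

n = 126; E_i = n·p_i = [57.27, 22.91, 22.91, 11.45, 11.45]
χ² = (29−57.27)²/57.27 + (24−22.91)²/22.91 + (20−22.91)²/22.91 + (16−11.45)²/11.45 + (37−11.45)²/11.45 = 73.1524
df = 4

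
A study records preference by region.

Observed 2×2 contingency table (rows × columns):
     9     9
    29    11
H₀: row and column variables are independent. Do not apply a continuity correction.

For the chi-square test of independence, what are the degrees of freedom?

degrees of freedom = 1

df = (r−1)(c−1) = (2−1)·(2−1) = 1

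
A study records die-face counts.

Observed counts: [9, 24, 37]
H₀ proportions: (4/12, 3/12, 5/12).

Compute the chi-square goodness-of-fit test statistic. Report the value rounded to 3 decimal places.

test statistic = 13.323

n = 70; E_i = n·p_i = [23.33, 17.50, 29.17]
χ² = (9−23.33)²/23.33 + (24−17.50)²/17.50 + (37−29.17)²/29.17 = 13.3229
df = 2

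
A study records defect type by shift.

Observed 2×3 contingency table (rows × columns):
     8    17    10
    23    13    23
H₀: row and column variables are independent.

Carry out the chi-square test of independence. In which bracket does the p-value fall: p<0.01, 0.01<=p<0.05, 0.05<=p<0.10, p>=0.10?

p-value bracket: 0.01<=p<0.05

Row totals [35, 59], col totals [31, 30, 33], n=94
χ² = (8−11.54)²/11.54 + (17−11.17)²/11.17 + (10−12.29)²/12.29 + (23−19.46)²/19.46 + (13−18.83)²/18.83 + (23−20.71)²/20.71 = 7.2581
df = 2
p-value (upper-tail) = 0.02654
→ bracket: 0.01<=p<0.05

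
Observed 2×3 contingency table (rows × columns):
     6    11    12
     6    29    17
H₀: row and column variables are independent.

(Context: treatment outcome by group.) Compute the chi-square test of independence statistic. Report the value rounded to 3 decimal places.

test statistic = 2.644

Row totals [29, 52], col totals [12, 40, 29], n=81
χ² = (6−4.30)²/4.30 + (11−14.32)²/14.32 + (12−10.38)²/10.38 + (6−7.70)²/7.70 + (29−25.68)²/25.68 + (17−18.62)²/18.62 = 2.6444
df = 2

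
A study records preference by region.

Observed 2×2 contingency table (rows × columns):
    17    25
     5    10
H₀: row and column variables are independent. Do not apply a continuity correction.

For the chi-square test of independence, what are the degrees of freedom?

degrees of freedom = 1

df = (r−1)(c−1) = (2−1)·(2−1) = 1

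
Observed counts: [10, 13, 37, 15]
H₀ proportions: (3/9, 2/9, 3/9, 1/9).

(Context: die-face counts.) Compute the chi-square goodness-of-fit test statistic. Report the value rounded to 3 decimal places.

n = 75; E_i = n·p_i = [25.00, 16.67, 25.00, 8.33]
χ² = (10−25.00)²/25.00 + (13−16.67)²/16.67 + (37−25.00)²/25.00 + (15−8.33)²/8.33 = 20.9000
df = 3

test statistic = 20.900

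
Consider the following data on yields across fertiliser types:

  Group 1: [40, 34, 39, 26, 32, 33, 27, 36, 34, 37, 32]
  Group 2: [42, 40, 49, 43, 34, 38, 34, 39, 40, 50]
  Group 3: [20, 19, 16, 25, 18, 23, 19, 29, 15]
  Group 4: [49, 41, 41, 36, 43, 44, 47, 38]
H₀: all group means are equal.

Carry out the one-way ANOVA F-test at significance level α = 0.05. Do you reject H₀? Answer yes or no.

Group means [33.64, 40.90, 20.44, 42.38], grand mean 34.263
SSB = Σnᵢ(x̄ᵢ−x̄)² = 2689.826; SSW = ΣΣ(x−x̄ᵢ)² = 749.543
MSB = 2689.826/3 = 896.6086; MSW = 749.543/34 = 22.0454
F = MSB/MSW = 40.6711
df = (3, 34)
p-value (upper-tail) = 0.00000
At α=0.05: p < α → reject H₀

reject H₀: yes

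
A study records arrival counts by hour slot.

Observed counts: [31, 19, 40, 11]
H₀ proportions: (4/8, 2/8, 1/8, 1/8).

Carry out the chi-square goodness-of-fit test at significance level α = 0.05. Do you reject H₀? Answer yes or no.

reject H₀: yes

n = 101; E_i = n·p_i = [50.50, 25.25, 12.62, 12.62]
χ² = (31−50.50)²/50.50 + (19−25.25)²/25.25 + (40−12.62)²/12.62 + (11−12.62)²/12.62 = 68.6436
df = 3
p-value (upper-tail) = 0.00000
At α=0.05: p < α → reject H₀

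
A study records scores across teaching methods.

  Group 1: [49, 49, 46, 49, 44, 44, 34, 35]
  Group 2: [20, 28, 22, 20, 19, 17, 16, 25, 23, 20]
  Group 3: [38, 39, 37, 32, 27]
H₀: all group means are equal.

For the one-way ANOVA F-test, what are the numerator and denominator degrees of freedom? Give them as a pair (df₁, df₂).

degrees of freedom = [2, 20]

k = 3 groups, N = 23 total
df = (k−1, N−k) = (3−1, 23−3) = (2, 20)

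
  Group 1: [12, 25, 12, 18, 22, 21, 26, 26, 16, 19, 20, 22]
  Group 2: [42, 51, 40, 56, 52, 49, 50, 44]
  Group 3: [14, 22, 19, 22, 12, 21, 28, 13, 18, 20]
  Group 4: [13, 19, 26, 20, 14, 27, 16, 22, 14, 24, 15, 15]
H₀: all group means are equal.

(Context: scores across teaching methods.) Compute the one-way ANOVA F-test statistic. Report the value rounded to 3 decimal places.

Group means [19.92, 48.00, 18.90, 18.75], grand mean 24.690
SSB = Σnᵢ(x̄ᵢ−x̄)² = 5378.910; SSW = ΣΣ(x−x̄ᵢ)² = 954.067
MSB = 5378.910/3 = 1792.9698; MSW = 954.067/38 = 25.1070
F = MSB/MSW = 71.4131
df = (3, 38)

test statistic = 71.413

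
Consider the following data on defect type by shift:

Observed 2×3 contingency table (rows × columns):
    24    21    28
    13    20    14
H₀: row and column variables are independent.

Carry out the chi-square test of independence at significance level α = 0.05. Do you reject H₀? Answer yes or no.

reject H₀: no

Row totals [73, 47], col totals [37, 41, 42], n=120
χ² = (24−22.51)²/22.51 + (21−24.94)²/24.94 + (28−25.55)²/25.55 + (13−14.49)²/14.49 + (20−16.06)²/16.06 + (14−16.45)²/16.45 = 2.4427
df = 2
p-value (upper-tail) = 0.29484
At α=0.05: p ≥ α → fail to reject H₀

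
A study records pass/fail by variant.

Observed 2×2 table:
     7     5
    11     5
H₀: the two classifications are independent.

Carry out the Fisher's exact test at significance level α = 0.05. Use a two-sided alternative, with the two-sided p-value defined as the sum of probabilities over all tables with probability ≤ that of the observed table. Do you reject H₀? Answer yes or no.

Margins: r₁=12, r₂=16, c₁=18, c₂=10, n=28
p_obs = C(12,7)·C(16,11)/C(28,18); sum pmf over tables with pmf ≤ p_obs
p-value (two-sided) = 0.69794
At α=0.05: p ≥ α → fail to reject H₀

reject H₀: no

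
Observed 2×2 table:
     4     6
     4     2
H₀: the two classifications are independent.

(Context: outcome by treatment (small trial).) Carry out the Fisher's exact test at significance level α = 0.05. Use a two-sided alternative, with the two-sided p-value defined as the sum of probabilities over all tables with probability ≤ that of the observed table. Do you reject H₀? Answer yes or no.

Margins: r₁=10, r₂=6, c₁=8, c₂=8, n=16
p_obs = C(10,4)·C(6,4)/C(16,8); sum pmf over tables with pmf ≤ p_obs
p-value (two-sided) = 0.60839
At α=0.05: p ≥ α → fail to reject H₀

reject H₀: no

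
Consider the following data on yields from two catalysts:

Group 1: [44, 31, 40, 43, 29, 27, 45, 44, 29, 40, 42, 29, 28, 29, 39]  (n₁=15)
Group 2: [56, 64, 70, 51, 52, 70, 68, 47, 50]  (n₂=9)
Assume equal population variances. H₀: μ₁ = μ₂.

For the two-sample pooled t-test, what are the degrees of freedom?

df = n₁ + n₂ − 2 = 15 + 9 − 2 = 22

degrees of freedom = 22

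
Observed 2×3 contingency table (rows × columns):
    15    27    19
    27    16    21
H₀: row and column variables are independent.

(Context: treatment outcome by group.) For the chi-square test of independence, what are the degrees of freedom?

df = (r−1)(c−1) = (2−1)·(3−1) = 2

degrees of freedom = 2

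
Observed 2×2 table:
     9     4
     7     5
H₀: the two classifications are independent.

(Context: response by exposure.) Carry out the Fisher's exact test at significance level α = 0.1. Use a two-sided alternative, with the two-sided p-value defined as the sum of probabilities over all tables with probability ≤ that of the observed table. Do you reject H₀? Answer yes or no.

reject H₀: no

Margins: r₁=13, r₂=12, c₁=16, c₂=9, n=25
p_obs = C(13,9)·C(12,7)/C(25,16); sum pmf over tables with pmf ≤ p_obs
p-value (two-sided) = 0.68817
At α=0.1: p ≥ α → fail to reject H₀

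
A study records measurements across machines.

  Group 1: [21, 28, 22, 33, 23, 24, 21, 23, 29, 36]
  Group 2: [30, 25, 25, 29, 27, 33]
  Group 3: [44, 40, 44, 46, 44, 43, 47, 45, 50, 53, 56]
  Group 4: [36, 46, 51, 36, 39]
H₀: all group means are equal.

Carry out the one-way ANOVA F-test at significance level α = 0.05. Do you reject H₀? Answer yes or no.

Group means [26.00, 28.17, 46.55, 41.60], grand mean 35.906
SSB = Σnᵢ(x̄ᵢ−x̄)² = 2747.958; SSW = ΣΣ(x−x̄ᵢ)² = 696.761
MSB = 2747.958/3 = 915.9860; MSW = 696.761/28 = 24.8843
F = MSB/MSW = 36.8098
df = (3, 28)
p-value (upper-tail) = 0.00000
At α=0.05: p < α → reject H₀

reject H₀: yes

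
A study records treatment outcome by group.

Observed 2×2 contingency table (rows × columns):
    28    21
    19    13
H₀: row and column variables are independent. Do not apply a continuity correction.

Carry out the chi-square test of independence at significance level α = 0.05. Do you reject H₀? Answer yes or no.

Row totals [49, 32], col totals [47, 34], n=81
χ² = (28−28.43)²/28.43 + (21−20.57)²/20.57 + (19−18.57)²/18.57 + (13−13.43)²/13.43 = 0.0396
df = 1
p-value (upper-tail) = 0.84226
At α=0.05: p ≥ α → fail to reject H₀

reject H₀: no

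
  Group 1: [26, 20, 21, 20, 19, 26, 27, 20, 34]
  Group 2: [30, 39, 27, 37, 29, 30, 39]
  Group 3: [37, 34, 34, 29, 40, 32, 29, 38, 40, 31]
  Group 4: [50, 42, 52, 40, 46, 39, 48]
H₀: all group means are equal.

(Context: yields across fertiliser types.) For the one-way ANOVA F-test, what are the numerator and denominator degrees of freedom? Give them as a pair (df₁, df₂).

k = 4 groups, N = 33 total
df = (k−1, N−k) = (4−1, 33−4) = (3, 29)

degrees of freedom = [3, 29]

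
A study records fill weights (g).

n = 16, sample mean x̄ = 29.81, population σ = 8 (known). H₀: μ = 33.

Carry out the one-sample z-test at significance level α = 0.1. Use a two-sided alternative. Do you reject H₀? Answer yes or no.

reject H₀: no

SE = σ/√n = 8/√16 = 2.0000
z = (x̄−μ₀)/SE = (29.81−33)/2.0000 = -1.5950
p-value (two-sided) = 0.11071
At α=0.1: p ≥ α → fail to reject H₀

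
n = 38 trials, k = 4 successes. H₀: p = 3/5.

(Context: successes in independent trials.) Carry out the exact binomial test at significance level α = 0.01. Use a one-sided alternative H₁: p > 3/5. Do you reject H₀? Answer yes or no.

reject H₀: no

Exact binomial: n=38, k=4, p₀=3/5=0.6000
P(X≥4) from Σ C(n,i)·p₀^i·(1−p₀)^(n−i)
p-value (one-sided, H₁ greater) = 1.00000
At α=0.01: p ≥ α → fail to reject H₀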